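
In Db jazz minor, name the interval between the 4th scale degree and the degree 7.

Db melodic minor: Db Eb Fb Gb Ab Bb C.
The 4th scale degree is Gb and the scale degree 7 is C.
From Gb to C: 6 semitones over a fourth = augmented.

augmented fourth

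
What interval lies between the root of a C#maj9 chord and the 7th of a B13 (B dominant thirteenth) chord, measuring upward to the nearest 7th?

minor sixth

The root of C#maj9 is C#; the 7th of B13 (B dominant thirteenth) is A.
6 letter names make it a sixth; at 8 semitones (a half step narrower than major) the quality is minor.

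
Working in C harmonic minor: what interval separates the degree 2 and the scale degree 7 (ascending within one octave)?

The scale runs C D E♭ F G A♭ B.
So we need the interval from D up to B.
D up to B spans 6 letter names and 9 semitones — a major sixth.

major sixth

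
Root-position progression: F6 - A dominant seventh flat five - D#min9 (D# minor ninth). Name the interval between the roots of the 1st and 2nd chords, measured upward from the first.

major third

The roots are F and A.
Counting 3 letters and 4 half steps from F gives a major third.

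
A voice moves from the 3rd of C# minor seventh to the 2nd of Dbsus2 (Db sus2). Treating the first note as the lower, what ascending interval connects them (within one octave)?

The 3rd of C# minor seventh is E; the 2nd of Dbsus2 (Db sus2) is Eb.
8 letter names make it an octave; at 11 semitones (a half step narrower than perfect) the quality is diminished.

diminished octave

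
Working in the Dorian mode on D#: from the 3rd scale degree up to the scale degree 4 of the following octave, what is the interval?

The scale runs D# E# F# G# A# B# C#.
3rd scale degree = F#; scale degree 4 (up an octave) = G#.
F# up to G# spans 9 letter names and 14 semitones — a major ninth.

M9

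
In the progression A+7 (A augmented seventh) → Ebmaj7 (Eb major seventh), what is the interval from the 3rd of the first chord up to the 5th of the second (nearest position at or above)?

diminished seventh

The 3rd of A+7 (A augmented seventh) is C#; the 5th of Ebmaj7 (Eb major seventh) is Bb.
C# up to Bb is 9 semitones, a whole step narrower than a major seventh, so the interval is diminished.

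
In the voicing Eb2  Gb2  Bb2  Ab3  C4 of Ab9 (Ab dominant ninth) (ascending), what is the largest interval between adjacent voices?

Adjacent intervals: Eb2→Gb2 = minor third; Gb2→Bb2 = major third; Bb2→Ab3 = minor seventh; Ab3→C4 = major third.
The largest is Bb2 to Ab3, a minor seventh (10 semitones).

minor seventh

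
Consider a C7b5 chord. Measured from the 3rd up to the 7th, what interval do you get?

diminished fifth

C7b5 (C dominant seventh flat five): C–E–Gb–Bb.
3rd = E; 7th = Bb.
E up to Bb is 6 semitones, a half step narrower than a perfect fifth, so the interval is diminished.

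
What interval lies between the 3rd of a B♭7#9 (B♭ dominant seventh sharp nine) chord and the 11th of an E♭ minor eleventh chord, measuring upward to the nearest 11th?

diminished fifth

B♭7#9 (B♭ dominant seventh sharp nine) has D as its 3rd, and E♭ minor eleventh has A♭ as its 11th.
D up to A♭ is 6 semitones, a half step narrower than a perfect fifth, so the interval is diminished.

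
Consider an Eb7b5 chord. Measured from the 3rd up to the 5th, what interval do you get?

The chord tones of Eb7b5 are Eb-G-Bbb-Db.
The 3rd is G and the 5th is Bbb.
G up to Bbb is 2 semitones, a whole step narrower than a major third, so the interval is diminished.

diminished third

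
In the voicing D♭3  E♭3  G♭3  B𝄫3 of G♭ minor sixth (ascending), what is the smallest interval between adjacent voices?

Adjacent intervals: D♭3→E♭3 = major second; E♭3→G♭3 = minor third; G♭3→B𝄫3 = minor third.
The smallest is D♭3 to E♭3, a major second (2 semitones).

major second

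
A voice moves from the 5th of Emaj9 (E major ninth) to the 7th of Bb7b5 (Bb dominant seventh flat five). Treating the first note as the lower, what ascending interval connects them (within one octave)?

d7

The 5th of Emaj9 (E major ninth) is B; the 7th of Bb7b5 (Bb dominant seventh flat five) is Ab.
7 letter names make it a seventh; at 9 semitones (a whole step narrower than major) the quality is diminished.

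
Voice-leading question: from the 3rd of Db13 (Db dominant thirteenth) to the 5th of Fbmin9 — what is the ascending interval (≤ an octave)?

diminished 5th

Db13 (Db dominant thirteenth) has F as its 3rd, and Fbmin9 has Cb as its 5th.
F up to Cb is 6 semitones, a half step narrower than a perfect fifth, so the interval is diminished.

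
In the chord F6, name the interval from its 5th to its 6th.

major second

F6 (F major sixth): F, A, C, D.
5th = C; 6th = D.
From C to D is 2 semitones, exactly the major second.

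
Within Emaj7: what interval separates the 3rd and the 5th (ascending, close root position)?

minor 3rd

EΔ7 (E major seventh) is spelled E–G#–B–D#.
3rd = G#; 5th = B.
G# up to B is 3 semitones, a half step narrower than a major third, so the interval is minor.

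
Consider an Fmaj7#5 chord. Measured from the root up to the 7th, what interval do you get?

major seventh

The chord tones of F augmented major seventh are F, A, C♯, E.
Root = F; 7th = E.
From F to E is 11 semitones, exactly the major seventh.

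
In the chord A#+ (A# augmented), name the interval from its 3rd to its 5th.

major third

A#aug (A# augmented) is spelled A#–C##–E##.
The 3rd is C## and the 5th is E##.
Counting 3 letters and 4 half steps from C## gives a major third.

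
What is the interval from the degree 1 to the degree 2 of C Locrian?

C locrian: C Db Eb F Gb Ab Bb.
So we need the interval from C up to Db.
2 letter names make it a second; at 1 semitone (a half step narrower than major) the quality is minor.

minor second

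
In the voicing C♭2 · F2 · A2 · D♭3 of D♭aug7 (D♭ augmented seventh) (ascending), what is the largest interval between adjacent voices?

augmented 4th

Adjacent intervals: C♭2→F2 = augmented fourth; F2→A2 = major third; A2→D♭3 = diminished fourth.
The largest is C♭2 to F2, an augmented fourth (6 semitones).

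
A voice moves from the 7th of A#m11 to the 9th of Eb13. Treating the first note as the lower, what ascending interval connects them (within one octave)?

diminished 7th

The 7th of A#m11 is G#; the 9th of Eb13 is F.
From G# to F: 9 semitones over a seventh = diminished.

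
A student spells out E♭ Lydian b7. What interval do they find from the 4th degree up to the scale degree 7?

Spelling E♭ Lydian b7: E♭ F G A B♭ C D♭.
That puts A below D♭.
A up to D♭ is 4 semitones, a half step narrower than a perfect fourth, so the interval is diminished.

diminished fourth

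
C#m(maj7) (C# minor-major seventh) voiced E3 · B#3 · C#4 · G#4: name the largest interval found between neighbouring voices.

Adjacent intervals: E3→B#3 = augmented fifth; B#3→C#4 = minor second; C#4→G#4 = perfect fifth.
The largest is E3 to B#3, an augmented fifth (8 semitones).

augmented fifth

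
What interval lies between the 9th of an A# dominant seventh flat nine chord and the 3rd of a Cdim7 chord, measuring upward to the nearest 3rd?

A# dominant seventh flat nine has B as its 9th, and Cdim7 has Eb as its 3rd.
4 letter names make it a fourth; at 4 semitones (a half step narrower than perfect) the quality is diminished.

d4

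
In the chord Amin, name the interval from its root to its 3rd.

minor third

Amin is spelled A-C-E.
Root = A; 3rd = C.
3 letter names make it a third; at 3 semitones (a half step narrower than major) the quality is minor.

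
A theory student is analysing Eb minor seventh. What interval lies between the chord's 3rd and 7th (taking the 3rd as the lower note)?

perfect fifth

The chord tones of Eb minor seventh are Eb, Gb, Bb, Db.
3rd = Gb; 7th = Db.
Gb up to Db spans 5 letter names and 7 semitones — a perfect fifth.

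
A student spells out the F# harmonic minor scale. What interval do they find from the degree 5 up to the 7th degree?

major third

Spelling the F# harmonic minor scale: F# G# A B C# D E#.
That puts C# below E#.
C# up to E# spans 3 letter names and 4 semitones — a major third.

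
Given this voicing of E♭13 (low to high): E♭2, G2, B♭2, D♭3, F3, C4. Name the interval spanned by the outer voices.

M13

The outer voices are E♭2 and C4.
E♭ up to C spans 13 letter names and 21 semitones — a major thirteenth.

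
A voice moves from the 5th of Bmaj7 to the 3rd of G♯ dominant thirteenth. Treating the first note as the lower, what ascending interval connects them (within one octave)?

augmented fourth

Bmaj7 has F♯ as its 5th, and G♯ dominant thirteenth has B♯ as its 3rd.
F♯ up to B♯ is 6 semitones, a half step wider than a perfect fourth, so the interval is augmented.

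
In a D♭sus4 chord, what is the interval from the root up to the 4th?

perfect fourth

Spelling the chord: D♭, G♭, A♭.
Root = D♭; 4th = G♭.
Counting 4 letters and 5 half steps from D♭ gives a perfect fourth.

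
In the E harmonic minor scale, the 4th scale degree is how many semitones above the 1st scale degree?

5

The scale is E F# G A B C D#.
E up to A is a perfect fourth — 5 semitones.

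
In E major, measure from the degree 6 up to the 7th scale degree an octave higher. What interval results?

Spelling E major: E F# G# A B C# D#.
That puts C# below D#.
From C# to D# is 14 semitones, exactly the major ninth.

M9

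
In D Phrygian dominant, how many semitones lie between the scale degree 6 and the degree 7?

The scale is D Eb F# G A Bb C.
Bb up to C is a major second — 2 semitones.

2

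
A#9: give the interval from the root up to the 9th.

A#9 (A# dominant ninth): A#–C##–E#–G#–B#.
The root is A# and the 9th is B#.
Counting 9 letters and 14 half steps from A# gives a major ninth.

major ninth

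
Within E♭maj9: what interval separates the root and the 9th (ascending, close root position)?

The chord tones of E♭maj9 (E♭ major ninth) are E♭-G-B♭-D-F.
The root is E♭ and the 9th is F.
Counting 9 letters and 14 half steps from E♭ gives a major ninth.

major ninth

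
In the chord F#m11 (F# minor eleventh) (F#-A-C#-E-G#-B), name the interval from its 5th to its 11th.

minor seventh

The 5th is C# and the 11th is B.
From C# to B: 10 semitones over a seventh = minor.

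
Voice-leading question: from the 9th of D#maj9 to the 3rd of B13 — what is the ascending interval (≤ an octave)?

The 9th of D#maj9 is E#; the 3rd of B13 is D#.
E# up to D# is 10 semitones, a half step narrower than a major seventh, so the interval is minor.

minor seventh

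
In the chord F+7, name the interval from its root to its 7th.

F7#5: F-A-C#-Eb.
That puts F below Eb.
F up to Eb is 10 semitones, a half step narrower than a major seventh, so the interval is minor.

minor seventh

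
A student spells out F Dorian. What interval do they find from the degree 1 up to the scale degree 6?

F dorian: F G A♭ B♭ C D E♭.
That puts F below D.
From F to D is 9 semitones, exactly the major sixth.

major sixth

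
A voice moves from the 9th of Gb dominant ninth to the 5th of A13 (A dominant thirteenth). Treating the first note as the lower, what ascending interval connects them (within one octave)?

augmented 5th

The 9th of Gb dominant ninth is Ab; the 5th of A13 (A dominant thirteenth) is E.
From Ab to E: 8 semitones over a fifth = augmented.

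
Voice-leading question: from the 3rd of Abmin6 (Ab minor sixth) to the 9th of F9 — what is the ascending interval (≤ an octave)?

Abmin6 (Ab minor sixth) has Cb as its 3rd, and F9 has G as its 9th.
From Cb to G: 8 semitones over a fifth = augmented.

augmented fifth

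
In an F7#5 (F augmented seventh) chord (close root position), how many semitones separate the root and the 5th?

Spelling the chord: F–A–C#–Eb.
F to C# is an augmented fifth: 8 semitones.

8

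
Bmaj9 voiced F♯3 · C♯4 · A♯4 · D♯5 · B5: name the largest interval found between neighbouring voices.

Adjacent intervals: F♯3→C♯4 = perfect fifth; C♯4→A♯4 = major sixth; A♯4→D♯5 = perfect fourth; D♯5→B5 = minor sixth.
The largest is C♯4 to A♯4, a major sixth (9 semitones).

major 6th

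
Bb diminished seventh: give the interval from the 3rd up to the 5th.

m3

Bb°7: Bb Db Fb Abb.
3rd = Db; 5th = Fb.
From Db to Fb: 3 semitones over a third = minor.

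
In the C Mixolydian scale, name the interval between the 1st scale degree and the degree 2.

Spelling the C Mixolydian scale: C D E F G A Bb.
The 1st scale degree is C and the 2nd degree is D.
Counting 2 letters and 2 half steps from C gives a major second.

major 2nd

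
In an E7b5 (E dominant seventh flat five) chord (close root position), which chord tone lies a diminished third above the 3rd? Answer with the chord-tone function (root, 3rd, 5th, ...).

5th

E7b5 (E dominant seventh flat five): E–G#–Bb–D.
The 3rd is G#. A diminished third above G# is Bb.
Bb is the chord's 5th.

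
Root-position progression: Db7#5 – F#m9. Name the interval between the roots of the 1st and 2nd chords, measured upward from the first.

The roots are Db and F#.
Db up to F# is 5 semitones, a half step wider than a major third, so the interval is augmented.

A3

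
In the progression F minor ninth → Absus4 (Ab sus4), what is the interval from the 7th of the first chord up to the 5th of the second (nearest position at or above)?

The 7th of F minor ninth is Eb; the 5th of Absus4 (Ab sus4) is Eb.
Counting 1 letters and 0 half steps from Eb gives a perfect unison.

perfect unison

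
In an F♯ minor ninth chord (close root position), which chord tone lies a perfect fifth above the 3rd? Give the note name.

E

The chord tones of F♯min9 are F♯ A C♯ E G♯.
The 3rd is A. A perfect fifth above A is E.
E is the chord's 7th.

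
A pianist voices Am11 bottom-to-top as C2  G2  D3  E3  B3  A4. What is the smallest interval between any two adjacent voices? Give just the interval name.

Adjacent intervals: C2→G2 = perfect fifth; G2→D3 = perfect fifth; D3→E3 = major second; E3→B3 = perfect fifth; B3→A4 = minor seventh.
The smallest is D3 to E3, a major second (2 semitones).

major second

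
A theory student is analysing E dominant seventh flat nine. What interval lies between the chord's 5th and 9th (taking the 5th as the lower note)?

diminished 5th

E7b9 (E dominant seventh flat nine): E G# B D F.
So we need the interval from B up to F.
5 letter names make it a fifth; at 6 semitones (a half step narrower than perfect) the quality is diminished.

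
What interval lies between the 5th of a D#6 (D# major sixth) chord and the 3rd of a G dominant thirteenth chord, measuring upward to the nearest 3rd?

minor 2nd

D#6 (D# major sixth) has A# as its 5th, and G dominant thirteenth has B as its 3rd.
A# up to B is 1 semitone, a half step narrower than a major second, so the interval is minor.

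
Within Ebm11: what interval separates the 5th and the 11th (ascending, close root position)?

Ebm11: Eb-Gb-Bb-Db-F-Ab.
5th = Bb; 11th = Ab.
Bb up to Ab is 10 semitones, a half step narrower than a major seventh, so the interval is minor.

minor seventh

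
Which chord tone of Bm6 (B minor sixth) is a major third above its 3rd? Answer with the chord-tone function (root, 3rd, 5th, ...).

Bmin6: B D F♯ G♯.
The 3rd is D. A major third above D is F♯.
F♯ is the chord's 5th.

5th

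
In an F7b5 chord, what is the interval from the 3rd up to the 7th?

Spelling the chord: F A C♭ E♭.
So we need the interval from A up to E♭.
5 letter names make it a fifth; at 6 semitones (a half step narrower than perfect) the quality is diminished.

d5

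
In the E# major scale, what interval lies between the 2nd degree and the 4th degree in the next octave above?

minor tenth

Spelling the E# major scale: E# F## G## A# B# C## D##.
The 2nd degree is F## and the degree 4 (up an octave) is A#.
10 letter names make it a tenth; at 15 semitones (a half step narrower than major) the quality is minor.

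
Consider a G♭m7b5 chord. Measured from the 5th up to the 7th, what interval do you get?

major third

G♭ø is spelled G♭-B𝄫-D𝄫-F♭.
5th = D𝄫; 7th = F♭.
Counting 3 letters and 4 half steps from D𝄫 gives a major third.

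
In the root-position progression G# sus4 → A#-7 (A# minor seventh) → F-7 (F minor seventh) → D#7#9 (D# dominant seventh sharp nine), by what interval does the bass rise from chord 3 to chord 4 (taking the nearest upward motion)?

The roots are F and D#.
6 letter names make it a sixth; at 10 semitones (a half step wider than major) the quality is augmented.

augmented sixth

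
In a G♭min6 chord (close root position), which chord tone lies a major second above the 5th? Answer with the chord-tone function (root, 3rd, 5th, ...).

6th

G♭ minor sixth is spelled G♭ B𝄫 D♭ E♭.
The 5th is D♭. A major second above D♭ is E♭.
E♭ is the chord's 6th.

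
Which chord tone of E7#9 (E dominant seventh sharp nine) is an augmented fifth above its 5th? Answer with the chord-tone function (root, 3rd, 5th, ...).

9th

E dominant seventh sharp nine: E G# B D F##.
The 5th is B. An augmented fifth above B is F##.
F## is the chord's 9th.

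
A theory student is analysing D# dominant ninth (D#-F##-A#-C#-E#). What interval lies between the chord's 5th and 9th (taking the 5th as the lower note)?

So we need the interval from A# up to E#.
A# up to E# spans 5 letter names and 7 semitones — a perfect fifth.

perfect fifth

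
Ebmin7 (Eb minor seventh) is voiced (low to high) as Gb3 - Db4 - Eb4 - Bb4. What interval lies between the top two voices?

Those voices are Eb4 and Bb4.
Counting 5 letters and 7 half steps from Eb gives a perfect fifth.

perfect 5th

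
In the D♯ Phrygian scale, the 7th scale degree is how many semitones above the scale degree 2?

The scale is D♯ E F♯ G♯ A♯ B C♯.
E up to C♯ is a major sixth — 9 semitones.

9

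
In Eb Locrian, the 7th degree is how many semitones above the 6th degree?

The scale is Eb Fb Gb Ab Bbb Cb Db.
Cb up to Db is a major second — 2 semitones.

2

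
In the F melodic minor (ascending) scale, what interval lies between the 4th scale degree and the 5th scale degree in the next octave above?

M9

Spelling the F melodic minor (ascending) scale: F G Ab Bb C D E.
That puts Bb below C.
Bb up to C spans 9 letter names and 14 semitones — a major ninth.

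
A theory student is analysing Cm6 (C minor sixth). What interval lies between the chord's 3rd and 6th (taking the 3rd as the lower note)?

augmented 4th

C minor sixth: C-Eb-G-A.
So we need the interval from Eb up to A.
Eb up to A is 6 semitones, a half step wider than a perfect fourth, so the interval is augmented.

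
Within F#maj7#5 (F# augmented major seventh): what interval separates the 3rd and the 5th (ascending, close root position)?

F#+maj7 is spelled F#-A#-C##-E#.
That puts A# below C##.
A# up to C## spans 3 letter names and 4 semitones — a major third.

M3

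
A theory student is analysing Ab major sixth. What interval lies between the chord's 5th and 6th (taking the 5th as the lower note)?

The chord tones of Ab6 are Ab-C-Eb-F.
5th = Eb; 6th = F.
Eb up to F spans 2 letter names and 2 semitones — a major second.

M2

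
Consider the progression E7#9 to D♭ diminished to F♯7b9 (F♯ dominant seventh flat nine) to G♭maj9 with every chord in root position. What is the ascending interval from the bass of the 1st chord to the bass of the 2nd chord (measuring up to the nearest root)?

The roots are E and D♭.
E up to D♭ is 9 semitones, a whole step narrower than a major seventh, so the interval is diminished.

diminished seventh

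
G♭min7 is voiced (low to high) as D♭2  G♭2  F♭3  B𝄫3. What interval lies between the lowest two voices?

perfect fourth

Those voices are D♭2 and G♭2.
D♭ up to G♭ spans 4 letter names and 5 semitones — a perfect fourth.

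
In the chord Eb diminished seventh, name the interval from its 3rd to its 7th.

The chord tones of Eb°7 are Eb–Gb–Bbb–Dbb.
So we need the interval from Gb up to Dbb.
5 letter names make it a fifth; at 6 semitones (a half step narrower than perfect) the quality is diminished.

diminished fifth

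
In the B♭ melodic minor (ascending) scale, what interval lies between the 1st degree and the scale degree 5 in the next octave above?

P12

Spelling the B♭ melodic minor (ascending) scale: B♭ C D♭ E♭ F G A.
1st degree = B♭; scale degree 5 (up an octave) = F.
B♭ up to F spans 12 letter names and 19 semitones — a perfect twelfth.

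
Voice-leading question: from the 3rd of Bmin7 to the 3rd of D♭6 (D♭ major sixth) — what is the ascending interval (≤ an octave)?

The 3rd of Bmin7 is D; the 3rd of D♭6 (D♭ major sixth) is F.
3 letter names make it a third; at 3 semitones (a half step narrower than major) the quality is minor.

minor third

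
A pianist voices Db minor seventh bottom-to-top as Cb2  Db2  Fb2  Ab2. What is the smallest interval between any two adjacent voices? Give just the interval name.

major second

Adjacent intervals: Cb2→Db2 = major second; Db2→Fb2 = minor third; Fb2→Ab2 = major third.
The smallest is Cb2 to Db2, a major second (2 semitones).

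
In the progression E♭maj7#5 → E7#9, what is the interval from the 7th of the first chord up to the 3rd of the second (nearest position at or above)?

augmented fourth

E♭maj7#5 has D as its 7th, and E7#9 has G♯ as its 3rd.
D up to G♯ is 6 semitones, a half step wider than a perfect fourth, so the interval is augmented.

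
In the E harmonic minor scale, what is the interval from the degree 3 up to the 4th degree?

major second

The scale runs E F# G A B C D#.
Degree 3 = G; 4th scale degree = A.
From G to A is 2 semitones, exactly the major second.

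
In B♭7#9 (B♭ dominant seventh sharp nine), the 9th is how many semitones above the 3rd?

B♭ dominant seventh sharp nine is spelled B♭ D F A♭ C♯.
D to C♯ is a major seventh: 11 semitones.

11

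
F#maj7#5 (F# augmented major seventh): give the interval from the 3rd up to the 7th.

F#+maj7 (F# augmented major seventh): F#-A#-C##-E#.
The 3rd is A# and the 7th is E#.
Counting 5 letters and 7 half steps from A# gives a perfect fifth.

perfect fifth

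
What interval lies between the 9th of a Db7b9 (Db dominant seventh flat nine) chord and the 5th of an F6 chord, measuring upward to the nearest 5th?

The 9th of Db7b9 (Db dominant seventh flat nine) is Ebb; the 5th of F6 is C.
Ebb up to C is 10 semitones, a half step wider than a major sixth, so the interval is augmented.

augmented sixth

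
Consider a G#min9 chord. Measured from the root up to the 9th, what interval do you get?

M9

The chord tones of G#min9 (G# minor ninth) are G# B D# F# A#.
So we need the interval from G# up to A#.
From G# to A# is 14 semitones, exactly the major ninth.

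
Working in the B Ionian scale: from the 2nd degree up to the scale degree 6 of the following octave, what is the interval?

B major: B C# D# E F# G# A#.
So we need the interval from C# up to G#.
C# up to G# spans 12 letter names and 19 semitones — a perfect twelfth.

perfect 12th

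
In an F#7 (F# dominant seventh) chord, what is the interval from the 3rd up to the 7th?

F#7: F#, A#, C#, E.
So we need the interval from A# up to E.
5 letter names make it a fifth; at 6 semitones (a half step narrower than perfect) the quality is diminished.
That tritone between 3rd and 7th is what gives the dominant seventh its pull toward resolution.

d5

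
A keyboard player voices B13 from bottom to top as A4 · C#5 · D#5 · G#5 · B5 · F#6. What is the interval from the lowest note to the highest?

The outer voices are A4 and F#6.
A up to F# spans 13 letter names and 21 semitones — a major thirteenth.

major thirteenth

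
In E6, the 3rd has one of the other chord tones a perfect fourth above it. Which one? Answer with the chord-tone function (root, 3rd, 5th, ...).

E6: E–G#–B–C#.
The 3rd is G#. A perfect fourth above G# is C#.
C# is the chord's 6th.

6th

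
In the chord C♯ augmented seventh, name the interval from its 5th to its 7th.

C♯+7 (C♯ augmented seventh) is spelled C♯ E♯ G𝄪 B.
5th = G𝄪; 7th = B.
G𝄪 up to B is 2 semitones, a whole step narrower than a major third, so the interval is diminished.

diminished 3rd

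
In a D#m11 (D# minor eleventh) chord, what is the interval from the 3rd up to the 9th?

M7

Spelling the chord: D# F# A# C# E# G#.
The 3rd is F# and the 9th is E#.
F# up to E# spans 7 letter names and 11 semitones — a major seventh.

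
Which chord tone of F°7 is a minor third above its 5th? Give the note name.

Ebb

F diminished seventh is spelled F–A♭–C♭–E𝄫.
The 5th is C♭. A minor third above C♭ is E𝄫.
E𝄫 is the chord's 7th.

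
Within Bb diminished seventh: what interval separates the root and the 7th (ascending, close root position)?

d7

Spelling the chord: Bb Db Fb Abb.
So we need the interval from Bb up to Abb.
From Bb to Abb: 9 semitones over a seventh = diminished.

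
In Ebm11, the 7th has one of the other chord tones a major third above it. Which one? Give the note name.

F

Ebm11 (Eb minor eleventh) is spelled Eb-Gb-Bb-Db-F-Ab.
The 7th is Db. A major third above Db is F.
F is the chord's 9th.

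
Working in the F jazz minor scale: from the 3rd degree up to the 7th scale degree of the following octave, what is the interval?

Spelling the F jazz minor scale: F G Ab Bb C D E.
So we need the interval from Ab up to E.
From Ab to E: 20 semitones over a twelfth = augmented.

augmented twelfth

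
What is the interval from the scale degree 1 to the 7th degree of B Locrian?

minor seventh

The scale runs B C D E F G A.
That puts B below A.
B up to A is 10 semitones, a half step narrower than a major seventh, so the interval is minor.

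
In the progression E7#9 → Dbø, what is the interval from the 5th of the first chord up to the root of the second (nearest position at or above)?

The 5th of E7#9 is B; the root of Dbø is Db.
B up to Db is 2 semitones, a whole step narrower than a major third, so the interval is diminished.

d3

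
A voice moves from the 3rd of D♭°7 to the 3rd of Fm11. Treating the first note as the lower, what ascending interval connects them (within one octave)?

major third

The 3rd of D♭°7 is F♭; the 3rd of Fm11 is A♭.
F♭ up to A♭ spans 3 letter names and 4 semitones — a major third.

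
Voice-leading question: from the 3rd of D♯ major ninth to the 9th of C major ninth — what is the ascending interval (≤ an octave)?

The 3rd of D♯ major ninth is F𝄪; the 9th of C major ninth is D.
From F𝄪 to D: 7 semitones over a sixth = diminished.

diminished 6th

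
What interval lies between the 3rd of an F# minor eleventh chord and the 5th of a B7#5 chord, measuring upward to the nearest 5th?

augmented 6th

The 3rd of F# minor eleventh is A; the 5th of B7#5 is F##.
From A to F##: 10 semitones over a sixth = augmented.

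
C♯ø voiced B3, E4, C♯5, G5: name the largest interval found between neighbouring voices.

major sixth

Adjacent intervals: B3→E4 = perfect fourth; E4→C♯5 = major sixth; C♯5→G5 = diminished fifth.
The largest is E4 to C♯5, a major sixth (9 semitones).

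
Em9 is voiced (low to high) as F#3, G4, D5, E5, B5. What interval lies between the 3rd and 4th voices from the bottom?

M2

Those voices are D5 and E5.
Counting 2 letters and 2 half steps from D gives a major second.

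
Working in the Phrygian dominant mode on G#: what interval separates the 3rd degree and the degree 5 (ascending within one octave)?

G# phrygian dominant: G# A B# C# D# E F#.
So we need the interval from B# up to D#.
From B# to D#: 3 semitones over a third = minor.

minor third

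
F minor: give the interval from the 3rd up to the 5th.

major third

The chord tones of Fm are F, A♭, C.
The 3rd is A♭ and the 5th is C.
Counting 3 letters and 4 half steps from A♭ gives a major third.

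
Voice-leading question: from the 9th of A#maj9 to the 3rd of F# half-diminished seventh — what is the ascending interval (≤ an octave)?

A#maj9 has B# as its 9th, and F# half-diminished seventh has A as its 3rd.
From B# to A: 9 semitones over a seventh = diminished.

diminished 7th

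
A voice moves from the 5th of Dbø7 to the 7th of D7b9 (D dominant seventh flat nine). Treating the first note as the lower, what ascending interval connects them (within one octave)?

The 5th of Dbø7 is Abb; the 7th of D7b9 (D dominant seventh flat nine) is C.
Abb up to C is 5 semitones, a half step wider than a major third, so the interval is augmented.

augmented third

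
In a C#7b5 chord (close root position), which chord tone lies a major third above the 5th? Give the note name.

C#7b5 is spelled C#–E#–G–B.
The 5th is G. A major third above G is B.
B is the chord's 7th.

B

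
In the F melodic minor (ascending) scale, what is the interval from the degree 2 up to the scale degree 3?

minor 2nd

The scale runs F G Ab Bb C D E.
The degree 2 is G and the scale degree 3 is Ab.
From G to Ab: 1 semitone over a second = minor.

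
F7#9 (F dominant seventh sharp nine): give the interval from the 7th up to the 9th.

Spelling the chord: F A C Eb G#.
So we need the interval from Eb up to G#.
Eb up to G# is 5 semitones, a half step wider than a major third, so the interval is augmented.

augmented third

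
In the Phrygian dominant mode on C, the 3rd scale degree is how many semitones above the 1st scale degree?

The scale is C Db E F G Ab Bb.
C up to E is a major third — 4 semitones.

4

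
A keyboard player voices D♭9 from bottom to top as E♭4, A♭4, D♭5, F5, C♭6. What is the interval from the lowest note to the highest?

minor thirteenth

The outer voices are E♭4 and C♭6.
E♭ up to C♭ is 20 semitones, a half step narrower than a major thirteenth, so the interval is minor.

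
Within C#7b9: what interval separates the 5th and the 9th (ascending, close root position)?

C#7b9 is spelled C#–E#–G#–B–D.
The 5th is G# and the 9th is D.
From G# to D: 6 semitones over a fifth = diminished.

d5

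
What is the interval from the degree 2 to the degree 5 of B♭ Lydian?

perfect fourth

Spelling B♭ Lydian: B♭ C D E F G A.
Degree 2 = C; scale degree 5 = F.
Counting 4 letters and 5 half steps from C gives a perfect fourth.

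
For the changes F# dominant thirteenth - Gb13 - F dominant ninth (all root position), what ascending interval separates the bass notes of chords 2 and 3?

major seventh

The roots are Gb and F.
Counting 7 letters and 11 half steps from Gb gives a major seventh.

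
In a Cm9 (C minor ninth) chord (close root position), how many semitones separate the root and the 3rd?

3

Cm9 is spelled C-Eb-G-Bb-D.
C to Eb is a minor third: 3 semitones.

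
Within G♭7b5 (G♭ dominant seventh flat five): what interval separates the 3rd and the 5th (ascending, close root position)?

G♭7b5: G♭-B♭-D𝄫-F♭.
So we need the interval from B♭ up to D𝄫.
3 letter names make it a third; at 2 semitones (a whole step narrower than major) the quality is diminished.

diminished third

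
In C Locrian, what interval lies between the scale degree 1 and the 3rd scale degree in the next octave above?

minor 10th

Spelling C Locrian: C Db Eb F Gb Ab Bb.
That puts C below Eb.
C up to Eb is 15 semitones, a half step narrower than a major tenth, so the interval is minor.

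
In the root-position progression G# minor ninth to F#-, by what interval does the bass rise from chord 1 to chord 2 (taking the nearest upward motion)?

The roots are G# and F#.
7 letter names make it a seventh; at 10 semitones (a half step narrower than major) the quality is minor.

m7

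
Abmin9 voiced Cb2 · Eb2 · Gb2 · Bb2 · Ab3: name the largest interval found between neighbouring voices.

minor seventh

Adjacent intervals: Cb2→Eb2 = major third; Eb2→Gb2 = minor third; Gb2→Bb2 = major third; Bb2→Ab3 = minor seventh.
The largest is Bb2 to Ab3, a minor seventh (10 semitones).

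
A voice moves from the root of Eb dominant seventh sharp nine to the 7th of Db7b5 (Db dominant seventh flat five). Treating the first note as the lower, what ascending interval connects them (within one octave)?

Eb dominant seventh sharp nine has Eb as its root, and Db7b5 (Db dominant seventh flat five) has Cb as its 7th.
Eb up to Cb is 8 semitones, a half step narrower than a major sixth, so the interval is minor.

minor sixth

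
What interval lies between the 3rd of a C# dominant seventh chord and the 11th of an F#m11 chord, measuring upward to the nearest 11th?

The 3rd of C# dominant seventh is E#; the 11th of F#m11 is B.
5 letter names make it a fifth; at 6 semitones (a half step narrower than perfect) the quality is diminished.

diminished fifth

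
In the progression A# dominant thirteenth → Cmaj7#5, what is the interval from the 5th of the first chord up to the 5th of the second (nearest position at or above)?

minor third

The 5th of A# dominant thirteenth is E#; the 5th of Cmaj7#5 is G#.
3 letter names make it a third; at 3 semitones (a half step narrower than major) the quality is minor.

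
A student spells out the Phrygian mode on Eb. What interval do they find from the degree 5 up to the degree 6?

The scale runs Eb Fb Gb Ab Bb Cb Db.
So we need the interval from Bb up to Cb.
Bb up to Cb is 1 semitone, a half step narrower than a major second, so the interval is minor.

minor 2nd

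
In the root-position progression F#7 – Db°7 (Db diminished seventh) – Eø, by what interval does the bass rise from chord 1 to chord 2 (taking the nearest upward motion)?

The roots are F# and Db.
6 letter names make it a sixth; at 7 semitones (a whole step narrower than major) the quality is diminished.

diminished sixth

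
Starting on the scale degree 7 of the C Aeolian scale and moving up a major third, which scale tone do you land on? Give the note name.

D

The scale is C D E♭ F G A♭ B♭.
The scale degree 7 is B♭; a major third above that is D — scale degree 2.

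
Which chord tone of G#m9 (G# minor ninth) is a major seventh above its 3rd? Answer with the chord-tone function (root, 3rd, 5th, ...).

9th

G#min9 (G# minor ninth): G#-B-D#-F#-A#.
The 3rd is B. A major seventh above B is A#.
A# is the chord's 9th.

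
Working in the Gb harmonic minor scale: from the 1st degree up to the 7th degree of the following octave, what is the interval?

The scale runs Gb Ab Bbb Cb Db Ebb F.
So we need the interval from Gb up to F.
Counting 14 letters and 23 half steps from Gb gives a major fourteenth.

major fourteenth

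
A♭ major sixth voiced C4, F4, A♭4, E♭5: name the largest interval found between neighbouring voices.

Adjacent intervals: C4→F4 = perfect fourth; F4→A♭4 = minor third; A♭4→E♭5 = perfect fifth.
The largest is A♭4 to E♭5, a perfect fifth (7 semitones).

P5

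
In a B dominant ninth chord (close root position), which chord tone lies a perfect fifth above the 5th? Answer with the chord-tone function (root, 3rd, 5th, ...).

B dominant ninth: B–D♯–F♯–A–C♯.
The 5th is F♯. A perfect fifth above F♯ is C♯.
C♯ is the chord's 9th.

9th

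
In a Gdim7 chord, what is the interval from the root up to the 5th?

diminished fifth

G°7 (G diminished seventh) is spelled G–Bb–Db–Fb.
That puts G below Db.
From G to Db: 6 semitones over a fifth = diminished.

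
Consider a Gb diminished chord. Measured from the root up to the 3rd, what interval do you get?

minor third

Gb° (Gb diminished) is spelled Gb–Bbb–Dbb.
The root is Gb and the 3rd is Bbb.
3 letter names make it a third; at 3 semitones (a half step narrower than major) the quality is minor.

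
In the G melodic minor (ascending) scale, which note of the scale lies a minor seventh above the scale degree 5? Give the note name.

C

The scale is G A B♭ C D E F♯.
The scale degree 5 is D; a minor seventh above that is C — scale degree 4.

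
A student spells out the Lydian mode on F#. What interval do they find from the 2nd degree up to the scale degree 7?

major sixth

The scale runs F# G# A# B# C# D# E#.
So we need the interval from G# up to E#.
From G# to E# is 9 semitones, exactly the major sixth.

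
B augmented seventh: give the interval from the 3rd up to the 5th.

M3

B7#5 (B augmented seventh) is spelled B, D#, F##, A.
That puts D# below F##.
D# up to F## spans 3 letter names and 4 semitones — a major third.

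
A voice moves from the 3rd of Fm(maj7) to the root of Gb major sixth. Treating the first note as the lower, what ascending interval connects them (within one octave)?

Fm(maj7) has Ab as its 3rd, and Gb major sixth has Gb as its root.
From Ab to Gb: 10 semitones over a seventh = minor.

minor seventh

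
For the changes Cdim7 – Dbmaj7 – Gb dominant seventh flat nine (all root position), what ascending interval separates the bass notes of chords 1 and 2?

minor second

The roots are C and Db.
2 letter names make it a second; at 1 semitone (a half step narrower than major) the quality is minor.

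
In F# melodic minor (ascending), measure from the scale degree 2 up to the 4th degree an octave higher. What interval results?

m10

Spelling F# melodic minor (ascending): F# G# A B C# D# E#.
So we need the interval from G# up to B.
10 letter names make it a tenth; at 15 semitones (a half step narrower than major) the quality is minor.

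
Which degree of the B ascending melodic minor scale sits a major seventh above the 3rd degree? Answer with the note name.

C#

The scale is B C♯ D E F♯ G♯ A♯.
The 3rd degree is D; a major seventh above that is C♯ — scale degree 2.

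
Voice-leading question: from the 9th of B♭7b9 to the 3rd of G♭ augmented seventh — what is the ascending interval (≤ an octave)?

major 7th

The 9th of B♭7b9 is C♭; the 3rd of G♭ augmented seventh is B♭.
C♭ up to B♭ spans 7 letter names and 11 semitones — a major seventh.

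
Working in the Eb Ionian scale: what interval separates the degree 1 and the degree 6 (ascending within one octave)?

Spelling the Eb Ionian scale: Eb F G Ab Bb C D.
Degree 1 = Eb; scale degree 6 = C.
Counting 6 letters and 9 half steps from Eb gives a major sixth.

major sixth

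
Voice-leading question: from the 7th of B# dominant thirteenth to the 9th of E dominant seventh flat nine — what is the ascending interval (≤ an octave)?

diminished sixth

B# dominant thirteenth has A# as its 7th, and E dominant seventh flat nine has F as its 9th.
6 letter names make it a sixth; at 7 semitones (a whole step narrower than major) the quality is diminished.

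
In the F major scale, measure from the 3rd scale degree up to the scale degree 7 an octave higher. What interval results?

The scale runs F G A Bb C D E.
The 3rd scale degree is A and the degree 7 (up an octave) is E.
From A to E is 19 semitones, exactly the perfect twelfth.

perfect twelfth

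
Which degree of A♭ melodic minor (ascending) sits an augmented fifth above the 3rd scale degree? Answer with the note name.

G

The scale is A♭ B♭ C♭ D♭ E♭ F G.
The 3rd scale degree is C♭; an augmented fifth above that is G — scale degree 7.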